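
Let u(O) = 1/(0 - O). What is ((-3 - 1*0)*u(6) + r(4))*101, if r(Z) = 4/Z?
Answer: 303/2 ≈ 151.50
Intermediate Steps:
u(O) = -1/O (u(O) = 1/(-O) = -1/O)
((-3 - 1*0)*u(6) + r(4))*101 = ((-3 - 1*0)*(-1/6) + 4/4)*101 = ((-3 + 0)*(-1*⅙) + 4*(¼))*101 = (-3*(-⅙) + 1)*101 = (½ + 1)*101 = (3/2)*101 = 303/2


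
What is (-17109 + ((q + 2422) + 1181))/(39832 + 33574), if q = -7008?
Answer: -10257/36703 ≈ -0.27946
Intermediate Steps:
(-17109 + ((q + 2422) + 1181))/(39832 + 33574) = (-17109 + ((-7008 + 2422) + 1181))/(39832 + 33574) = (-17109 + (-4586 + 1181))/73406 = (-17109 - 3405)*(1/73406) = -20514*1/73406 = -10257/36703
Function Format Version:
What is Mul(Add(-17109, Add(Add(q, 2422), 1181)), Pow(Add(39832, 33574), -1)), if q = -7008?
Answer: Rational(-10257, 36703) ≈ -0.27946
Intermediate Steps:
Mul(Add(-17109, Add(Add(q, 2422), 1181)), Pow(Add(39832, 33574), -1)) = Mul(Add(-17109, Add(Add(-7008, 2422), 1181)), Pow(Add(39832, 33574), -1)) = Mul(Add(-17109, Add(-4586, 1181)), Pow(73406, -1)) = Mul(Add(-17109, -3405), Rational(1, 73406)) = Mul(-20514, Rational(1, 73406)) = Rational(-10257, 36703)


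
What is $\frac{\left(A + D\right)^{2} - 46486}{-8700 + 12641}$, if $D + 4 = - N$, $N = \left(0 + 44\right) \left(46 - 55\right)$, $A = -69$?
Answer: $\frac{57843}{3941} \approx 14.677$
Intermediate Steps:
$N = -396$ ($N = 44 \left(-9\right) = -396$)
$D = 392$ ($D = -4 - -396 = -4 + 396 = 392$)
$\frac{\left(A + D\right)^{2} - 46486}{-8700 + 12641} = \frac{\left(-69 + 392\right)^{2} - 46486}{-8700 + 12641} = \frac{323^{2} - 46486}{3941} = \left(104329 - 46486\right) \frac{1}{3941} = 57843 \cdot \frac{1}{3941} = \frac{57843}{3941}$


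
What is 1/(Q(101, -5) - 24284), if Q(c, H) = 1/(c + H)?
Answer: -96/2331263 ≈ -4.1179e-5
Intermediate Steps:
Q(c, H) = 1/(H + c)
1/(Q(101, -5) - 24284) = 1/(1/(-5 + 101) - 24284) = 1/(1/96 - 24284) = 1/(-2331263/96) = -96/2331263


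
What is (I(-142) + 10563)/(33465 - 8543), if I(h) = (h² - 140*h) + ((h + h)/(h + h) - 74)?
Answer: 25267/12461 ≈ 2.0277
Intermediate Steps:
I(h) = -73 + h² - 140*h (I(h) = (h² - 140*h) + ((2*h)/((2*h)) - 74) = (h² - 140*h) + ((2*h)*(1/(2*h)) - 74) = (h² - 140*h) + (1 - 74) = (h² - 140*h) - 73 = -73 + h² - 140*h)
(I(-142) + 10563)/(33465 - 8543) = ((-73 + (-142)² - 140*(-142)) + 10563)/(33465 - 8543) = ((-73 + 20164 + 19880) + 10563)/24922 = (39971 + 10563)*(1/24922) = 50534*(1/24922) = 25267/12461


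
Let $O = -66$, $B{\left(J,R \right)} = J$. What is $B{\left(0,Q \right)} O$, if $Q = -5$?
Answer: $0$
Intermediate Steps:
$B{\left(0,Q \right)} O = 0 \left(-66\right) = 0$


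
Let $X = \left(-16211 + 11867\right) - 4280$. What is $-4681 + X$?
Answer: $-13305$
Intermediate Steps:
$X = -8624$ ($X = -4344 - 4280 = -8624$)
$-4681 + X = -4681 - 8624 = -13305$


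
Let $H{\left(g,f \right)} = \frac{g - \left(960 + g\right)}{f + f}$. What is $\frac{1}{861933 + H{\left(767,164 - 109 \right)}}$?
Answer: $\frac{11}{9481167} \approx 1.1602 \cdot 10^{-6}$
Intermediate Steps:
$H{\left(g,f \right)} = - \frac{480}{f}$ ($H{\left(g,f \right)} = - \frac{960}{2 f} = - 960 \frac{1}{2 f} = - \frac{480}{f}$)
$\frac{1}{861933 + H{\left(767,164 - 109 \right)}} = \frac{1}{861933 - \frac{480}{164 - 109}} = \frac{1}{861933 - \frac{480}{55}} = \frac{1}{861933 - \frac{96}{11}} = \frac{1}{\frac{9481167}{11}} = \frac{11}{9481167}$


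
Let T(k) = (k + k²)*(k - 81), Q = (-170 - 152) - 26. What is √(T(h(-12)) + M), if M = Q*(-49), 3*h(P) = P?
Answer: 4*√1002 ≈ 126.62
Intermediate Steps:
h(P) = P/3
Q = -348 (Q = -322 - 26 = -348)
T(k) = (-81 + k)*(k + k²) (T(k) = (k + k²)*(-81 + k) = (-81 + k)*(k + k²))
M = 17052 (M = -348*(-49) = 17052)
√(T(h(-12)) + M) = √(((⅓)*(-12))*(-81 + ((⅓)*(-12))² - 80*(-12)/3) + 17052) = √(-4*(-81 + (-4)² - 80*(-4)) + 17052) = √(-4*(-81 + 16 + 320) + 17052) = √(-4*255 + 17052) = √(-1020 + 17052) = √16032 = 4*√1002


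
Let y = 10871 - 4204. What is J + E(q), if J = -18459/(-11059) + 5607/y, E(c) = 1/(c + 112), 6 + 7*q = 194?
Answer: 180408007423/71665903116 ≈ 2.5173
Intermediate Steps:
q = 188/7 (q = -6/7 + (⅐)*194 = -6/7 + 194/7 = 188/7 ≈ 26.857)
y = 6667
E(c) = 1/(112 + c)
J = 185073966/73730353 (J = -18459/(-11059) + 5607/6667 = -18459*(-1/11059) + 5607*(1/6667) = 18459/11059 + 5607/6667 = 185073966/73730353 ≈ 2.5101)
J + E(q) = 185073966/73730353 + 1/(112 + 188/7) = 185073966/73730353 + 1/(972/7) = 185073966/73730353 + 7/972 = 180408007423/71665903116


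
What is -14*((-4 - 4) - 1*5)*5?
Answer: 910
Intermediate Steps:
-14*((-4 - 4) - 1*5)*5 = -14*(-8 - 5)*5 = -(-182)*5 = -14*(-65) = 910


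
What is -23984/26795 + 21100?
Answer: 565350516/26795 ≈ 21099.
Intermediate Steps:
-23984/26795 + 21100 = 565350516/26795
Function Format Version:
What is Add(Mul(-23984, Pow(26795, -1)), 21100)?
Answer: Rational(565350516, 26795) ≈ 21099.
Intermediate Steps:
Add(Mul(-23984, Pow(26795, -1)), 21100) = Add(Mul(-23984, Rational(1, 26795)), 21100) = Add(Rational(-23984, 26795), 21100) = Rational(565350516, 26795)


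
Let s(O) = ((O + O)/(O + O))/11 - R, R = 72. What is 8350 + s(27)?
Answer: 91059/11 ≈ 8278.1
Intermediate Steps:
s(O) = -791/11 (s(O) = ((O + O)/(O + O))/11 - 1*72 = ((2*O)/((2*O)))*(1/11) - 72 = ((2*O)*(1/(2*O)))*(1/11) - 72 = 1*(1/11) - 72 = 1/11 - 72 = -791/11)
8350 + s(27) = 8350 - 791/11 = 91059/11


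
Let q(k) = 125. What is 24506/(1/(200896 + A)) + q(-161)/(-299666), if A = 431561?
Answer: 4644520709525047/299666 ≈ 1.5499e+10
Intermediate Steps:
24506/(1/(200896 + A)) + q(-161)/(-299666) = 24506/(1/(200896 + 431561)) + 125/(-299666) = 24506/(1/632457) + 125*(-1/299666) = 24506/(1/632457) - 125/299666 = 24506*632457 - 125/299666 = 15498991242 - 125/299666 = 4644520709525047/299666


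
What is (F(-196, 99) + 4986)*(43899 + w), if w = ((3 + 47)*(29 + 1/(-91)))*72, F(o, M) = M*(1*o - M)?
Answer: -25134867567/7 ≈ -3.5907e+9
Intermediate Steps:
F(o, M) = M*(o - M)
w = 9496800/91 (w = (50*(29 - 1/91))*72 = (50*(2638/91))*72 = (131900/91)*72 = 9496800/91 ≈ 1.0436e+5)
(F(-196, 99) + 4986)*(43899 + w) = (99*(-196 - 1*99) + 4986)*(43899 + 9496800/91) = (99*(-196 - 99) + 4986)*(13491609/91) = (99*(-295) + 4986)*(13491609/91) = (-29205 + 4986)*(13491609/91) = -24219*13491609/91 = -25134867567/7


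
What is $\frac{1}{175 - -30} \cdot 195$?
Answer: $\frac{39}{41} \approx 0.95122$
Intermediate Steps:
$\frac{1}{175 - -30} \cdot 195 = \frac{1}{175 + 30} \cdot 195 = \frac{1}{205} \cdot 195 = \frac{39}{41}$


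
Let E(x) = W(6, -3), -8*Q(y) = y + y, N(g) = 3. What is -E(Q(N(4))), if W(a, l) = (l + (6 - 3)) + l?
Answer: 3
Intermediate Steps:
W(a, l) = 3 + 2*l (W(a, l) = (l + 3) + l = (3 + l) + l = 3 + 2*l)
Q(y) = -y/4 (Q(y) = -(y + y)/8 = -y/4)
E(x) = -3 (E(x) = 3 + 2*(-3) = 3 - 6 = -3)
-E(Q(N(4))) = -1*(-3) = 3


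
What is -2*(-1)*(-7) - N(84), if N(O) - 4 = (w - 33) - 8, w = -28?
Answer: 51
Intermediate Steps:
N(O) = -65 (N(O) = 4 + ((-28 - 33) - 8) = 4 + (-61 - 8) = 4 - 69 = -65)
-2*(-1)*(-7) - N(84) = -2*(-1)*(-7) - 1*(-65) = 2*(-7) + 65 = -14 + 65 = 51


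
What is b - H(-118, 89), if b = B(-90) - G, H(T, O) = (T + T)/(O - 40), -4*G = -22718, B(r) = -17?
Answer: -557785/98 ≈ -5691.7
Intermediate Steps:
G = 11359/2 (G = -¼*(-22718) = 11359/2 ≈ 5679.5)
H(T, O) = 2*T/(-40 + O) (H(T, O) = (2*T)/(-40 + O) = 2*T/(-40 + O))
b = -11393/2 (b = -17 - 1*11359/2 = -17 - 11359/2 = -11393/2 ≈ -5696.5)
b - H(-118, 89) = -11393/2 - 2*(-118)/(-40 + 89) = -11393/2 - 2*(-118)/49 = -11393/2 - 1*(-236/49) = -11393/2 + 236/49 = -557785/98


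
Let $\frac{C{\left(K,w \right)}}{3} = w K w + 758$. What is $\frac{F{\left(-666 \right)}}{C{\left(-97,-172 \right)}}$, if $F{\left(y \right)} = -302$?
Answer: $\frac{151}{4303335} \approx 3.5089 \cdot 10^{-5}$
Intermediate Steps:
$C{\left(K,w \right)} = 2274 + 3 K w^{2}$ ($C{\left(K,w \right)} = 3 \left(w K w + 758\right) = 3 \left(K w w + 758\right) = 3 \left(K w^{2} + 758\right) = 3 \left(758 + K w^{2}\right) = 2274 + 3 K w^{2}$)
$\frac{F{\left(-666 \right)}}{C{\left(-97,-172 \right)}} = - \frac{302}{2274 + 3 \left(-97\right) \left(-172\right)^{2}} = - \frac{302}{2274 + 3 \left(-97\right) 29584} = - \frac{302}{2274 - 8608944} = - \frac{302}{-8606670} = \left(-302\right) \left(- \frac{1}{8606670}\right) = \frac{151}{4303335}$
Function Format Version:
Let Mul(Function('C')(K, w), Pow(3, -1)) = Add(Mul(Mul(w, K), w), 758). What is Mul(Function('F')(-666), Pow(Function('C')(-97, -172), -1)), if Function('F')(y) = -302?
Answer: Rational(151, 4303335) ≈ 3.5089e-5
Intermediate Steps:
Function('C')(K, w) = Add(2274, Mul(3, K, Pow(w, 2))) (Function('C')(K, w) = Mul(3, Add(Mul(Mul(w, K), w), 758)) = Mul(3, Add(Mul(Mul(K, w), w), 758)) = Mul(3, Add(Mul(K, Pow(w, 2)), 758)) = Mul(3, Add(758, Mul(K, Pow(w, 2)))) = Add(2274, Mul(3, K, Pow(w, 2))))
Mul(Function('F')(-666), Pow(Function('C')(-97, -172), -1)) = Mul(-302, Pow(Add(2274, Mul(3, -97, Pow(-172, 2))), -1)) = Mul(-302, Pow(Add(2274, Mul(3, -97, 29584)), -1)) = Mul(-302, Pow(Add(2274, -8608944), -1)) = Mul(-302, Pow(-8606670, -1)) = Mul(-302, Rational(-1, 8606670)) = Rational(151, 4303335)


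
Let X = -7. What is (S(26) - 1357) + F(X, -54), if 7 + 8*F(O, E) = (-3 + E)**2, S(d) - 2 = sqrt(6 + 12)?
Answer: -3799/4 + 3*sqrt(2) ≈ -945.51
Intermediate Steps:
S(d) = 2 + 3*sqrt(2) (S(d) = 2 + sqrt(6 + 12) = 2 + sqrt(18) = 2 + 3*sqrt(2))
F(O, E) = -7/8 + (-3 + E)**2/8
(S(26) - 1357) + F(X, -54) = ((2 + 3*sqrt(2)) - 1357) + (-7/8 + (-3 - 54)**2/8) = (-1355 + 3*sqrt(2)) + (-7/8 + (1/8)*(-57)**2) = (-1355 + 3*sqrt(2)) + (-7/8 + (1/8)*3249) = (-1355 + 3*sqrt(2)) + (-7/8 + 3249/8) = (-1355 + 3*sqrt(2)) + 1621/4 = -3799/4 + 3*sqrt(2)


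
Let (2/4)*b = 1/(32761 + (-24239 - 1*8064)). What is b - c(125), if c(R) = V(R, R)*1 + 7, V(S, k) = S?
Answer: -30227/229 ≈ -132.00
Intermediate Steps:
b = 1/229 (b = 2/(32761 + (-24239 - 1*8064)) = 2/(32761 + (-24239 - 8064)) = 2/(32761 - 32303) = 2/458 = 2*(1/458) = 1/229 ≈ 0.0043668)
c(R) = 7 + R (c(R) = R*1 + 7 = R + 7 = 7 + R)
b - c(125) = 1/229 - (7 + 125) = 1/229 - 1*132 = 1/229 - 132 = -30227/229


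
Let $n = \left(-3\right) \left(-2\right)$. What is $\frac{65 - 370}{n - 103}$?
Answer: $\frac{305}{97} \approx 3.1443$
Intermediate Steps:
$n = 6$
$\frac{65 - 370}{n - 103} = \frac{65 - 370}{6 - 103} = - \frac{305}{-97} = \left(-305\right) \left(- \frac{1}{97}\right) = \frac{305}{97}$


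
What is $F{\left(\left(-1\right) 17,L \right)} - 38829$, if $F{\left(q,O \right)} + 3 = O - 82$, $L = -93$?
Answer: $-39007$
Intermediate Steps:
$F{\left(q,O \right)} = -85 + O$ ($F{\left(q,O \right)} = -3 + \left(O - 82\right) = -3 + \left(-82 + O\right) = -85 + O$)
$F{\left(\left(-1\right) 17,L \right)} - 38829 = \left(-85 - 93\right) - 38829 = -178 - 38829 = -39007$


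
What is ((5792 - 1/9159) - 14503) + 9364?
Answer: 5980826/9159 ≈ 653.00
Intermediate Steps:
((5792 - 1/9159) - 14503) + 9364 = (53048927/9159 - 14503) + 9364 = -79784050/9159 + 9364 = 5980826/9159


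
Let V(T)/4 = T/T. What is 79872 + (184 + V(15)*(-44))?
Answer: 79880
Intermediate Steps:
V(T) = 4 (V(T) = 4*(T/T) = 4*1 = 4)
79872 + (184 + V(15)*(-44)) = 79872 + (184 + 4*(-44)) = 79872 + (184 - 176) = 79872 + 8 = 79880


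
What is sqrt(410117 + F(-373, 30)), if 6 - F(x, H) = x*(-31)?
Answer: 4*sqrt(24910) ≈ 631.32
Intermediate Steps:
F(x, H) = 6 + 31*x (F(x, H) = 6 - x*(-31) = 6 - (-31)*x = 6 + 31*x)
sqrt(410117 + F(-373, 30)) = sqrt(410117 + (6 + 31*(-373))) = sqrt(410117 + (6 - 11563)) = sqrt(410117 - 11557) = sqrt(398560) = 4*sqrt(24910)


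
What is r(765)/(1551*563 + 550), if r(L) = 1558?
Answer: 1558/873763 ≈ 0.0017831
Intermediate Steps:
r(765)/(1551*563 + 550) = 1558/(1551*563 + 550) = 1558/(873213 + 550) = 1558/873763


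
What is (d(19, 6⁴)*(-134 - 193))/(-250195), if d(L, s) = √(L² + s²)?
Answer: 327*√1679977/250195 ≈ 1.6940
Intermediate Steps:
(d(19, 6⁴)*(-134 - 193))/(-250195) = (√(19² + (6⁴)²)*(-134 - 193))/(-250195) = (√(361 + 1296²)*(-327))*(-1/250195) = (√(361 + 1679616)*(-327))*(-1/250195) = (√1679977*(-327))*(-1/250195) = -327*√1679977*(-1/250195) = 327*√1679977/250195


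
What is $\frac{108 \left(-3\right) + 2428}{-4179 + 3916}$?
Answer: $-8$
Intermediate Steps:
$\frac{108 \left(-3\right) + 2428}{-4179 + 3916} = \frac{-324 + 2428}{-263} = 2104 \left(- \frac{1}{263}\right) = -8$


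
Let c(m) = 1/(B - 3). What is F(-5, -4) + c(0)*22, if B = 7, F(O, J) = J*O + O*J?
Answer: 91/2 ≈ 45.500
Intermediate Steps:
F(O, J) = 2*J*O (F(O, J) = J*O + J*O = 2*J*O)
c(m) = 1/4 (c(m) = 1/(7 - 3) = 1/4)
F(-5, -4) + c(0)*22 = 2*(-4)*(-5) + (1/4)*22 = 40 + 11/2 = 91/2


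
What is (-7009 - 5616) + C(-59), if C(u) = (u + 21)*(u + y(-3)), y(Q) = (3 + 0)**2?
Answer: -10725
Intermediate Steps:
y(Q) = 9 (y(Q) = 3**2 = 9)
C(u) = (9 + u)*(21 + u) (C(u) = (u + 21)*(u + 9) = (21 + u)*(9 + u) = (9 + u)*(21 + u))
(-7009 - 5616) + C(-59) = (-7009 - 5616) + (189 + (-59)**2 + 30*(-59)) = -12625 + (189 + 3481 - 1770) = -12625 + 1900 = -10725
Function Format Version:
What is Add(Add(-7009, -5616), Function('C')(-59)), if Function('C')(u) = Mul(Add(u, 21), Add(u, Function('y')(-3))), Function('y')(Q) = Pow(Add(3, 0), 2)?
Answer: -10725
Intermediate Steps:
Function('y')(Q) = 9 (Function('y')(Q) = Pow(3, 2) = 9)
Function('C')(u) = Mul(Add(9, u), Add(21, u)) (Function('C')(u) = Mul(Add(u, 21), Add(u, 9)) = Mul(Add(21, u), Add(9, u)) = Mul(Add(9, u), Add(21, u)))
Add(Add(-7009, -5616), Function('C')(-59)) = Add(Add(-7009, -5616), Add(189, Pow(-59, 2), Mul(30, -59))) = Add(-12625, Add(189, 3481, -1770)) = Add(-12625, 1900) = -10725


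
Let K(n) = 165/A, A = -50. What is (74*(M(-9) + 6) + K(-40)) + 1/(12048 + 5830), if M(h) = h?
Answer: -10069781/44695 ≈ -225.30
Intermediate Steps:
K(n) = -33/10 (K(n) = 165/(-50) = 165*(-1/50) = -33/10)
(74*(M(-9) + 6) + K(-40)) + 1/(12048 + 5830) = (74*(-9 + 6) - 33/10) + 1/(12048 + 5830) = (74*(-3) - 33/10) + 1/17878 = (-222 - 33/10) + 1/17878 = -2253/10 + 1/17878 = -10069781/44695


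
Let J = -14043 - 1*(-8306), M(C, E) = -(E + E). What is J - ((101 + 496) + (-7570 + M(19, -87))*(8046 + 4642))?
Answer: 93834114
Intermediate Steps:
M(C, E) = -2*E
J = -5737 (J = -14043 + 8306 = -5737)
J - ((101 + 496) + (-7570 + M(19, -87))*(8046 + 4642)) = -5737 - ((101 + 496) + (-7570 - 2*(-87))*(8046 + 4642)) = -5737 - (597 + (-7570 + 174)*12688) = -5737 - (597 - 7396*12688) = -5737 - (597 - 93840448) = -5737 - 1*(-93839851) = -5737 + 93839851 = 93834114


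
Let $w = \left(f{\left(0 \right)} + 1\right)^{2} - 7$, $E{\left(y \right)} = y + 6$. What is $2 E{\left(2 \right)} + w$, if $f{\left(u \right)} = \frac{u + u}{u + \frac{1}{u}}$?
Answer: $10$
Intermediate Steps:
$f{\left(u \right)} = \frac{2 u}{u + \frac{1}{u}}$
$E{\left(y \right)} = 6 + y$
$w = -6$ ($w = \left(\frac{2 \cdot 0^{2}}{1 + 0^{2}} + 1\right)^{2} - 7 = \left(2 \cdot 0 \frac{1}{1 + 0} + 1\right)^{2} - 7 = \left(2 \cdot 0 \cdot 1^{-1} + 1\right)^{2} - 7 = \left(2 \cdot 0 \cdot 1 + 1\right)^{2} - 7 = \left(0 + 1\right)^{2} - 7 = 1^{2} - 7 = 1 - 7 = -6$)
$2 E{\left(2 \right)} + w = 2 \left(6 + 2\right) - 6 = 2 \cdot 8 - 6 = 16 - 6 = 10$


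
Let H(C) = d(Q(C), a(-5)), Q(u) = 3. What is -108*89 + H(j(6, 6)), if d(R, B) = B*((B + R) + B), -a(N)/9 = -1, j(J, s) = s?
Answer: -9423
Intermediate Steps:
a(N) = 9 (a(N) = -9*(-1) = 9)
d(R, B) = B*(R + 2*B)
H(C) = 189 (H(C) = 9*(3 + 2*9) = 9*(3 + 18) = 9*21 = 189)
-108*89 + H(j(6, 6)) = -108*89 + 189 = -9612 + 189 = -9423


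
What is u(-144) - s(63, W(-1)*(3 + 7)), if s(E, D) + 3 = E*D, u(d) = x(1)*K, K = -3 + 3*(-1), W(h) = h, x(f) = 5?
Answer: 603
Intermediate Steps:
K = -6 (K = -3 - 3 = -6)
u(d) = -30 (u(d) = 5*(-6) = -30)
s(E, D) = -3 + D*E (s(E, D) = -3 + E*D = -3 + D*E)
u(-144) - s(63, W(-1)*(3 + 7)) = -30 - (-3 - (3 + 7)*63) = -30 - (-3 - 1*10*63) = -30 - (-3 - 10*63) = -30 - (-3 - 630) = -30 - 1*(-633) = -30 + 633 = 603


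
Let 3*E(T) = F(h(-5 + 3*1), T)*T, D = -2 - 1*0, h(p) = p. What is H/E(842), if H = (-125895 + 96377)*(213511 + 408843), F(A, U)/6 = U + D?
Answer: -4592661343/353640 ≈ -12987.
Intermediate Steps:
D = -2 (D = -2 + 0 = -2)
F(A, U) = -12 + 6*U (F(A, U) = 6*(U - 2) = 6*(-2 + U) = -12 + 6*U)
H = -18370645372 (H = -29518*622354 = -18370645372)
E(T) = T*(-12 + 6*T)/3 (E(T) = ((-12 + 6*T)*T)/3 = (T*(-12 + 6*T))/3 = T*(-12 + 6*T)/3)
H/E(842) = -18370645372*1/(1684*(-2 + 842)) = -18370645372/(2*842*840) = -18370645372/1414560 = -18370645372*1/1414560 = -4592661343/353640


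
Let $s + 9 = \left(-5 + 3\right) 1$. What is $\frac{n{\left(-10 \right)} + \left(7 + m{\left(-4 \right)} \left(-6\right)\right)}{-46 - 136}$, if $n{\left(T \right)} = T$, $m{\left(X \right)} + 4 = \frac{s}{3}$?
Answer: $- \frac{43}{182} \approx -0.23626$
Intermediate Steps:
$s = -11$ ($s = -9 + \left(-5 + 3\right) 1 = -9 - 2 = -11$)
$m{\left(X \right)} = - \frac{23}{3}$ ($m{\left(X \right)} = -4 - \frac{11}{3} = - \frac{23}{3}$)
$\frac{n{\left(-10 \right)} + \left(7 + m{\left(-4 \right)} \left(-6\right)\right)}{-46 - 136} = \frac{-10 + \left(7 - -46\right)}{-46 - 136} = \frac{-10 + \left(7 + 46\right)}{-182} = \left(-10 + 53\right) \left(- \frac{1}{182}\right) = 43 \left(- \frac{1}{182}\right) = - \frac{43}{182}$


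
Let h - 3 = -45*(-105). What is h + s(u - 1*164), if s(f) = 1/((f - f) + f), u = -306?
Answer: 2222159/470 ≈ 4728.0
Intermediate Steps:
h = 4728 (h = 3 - 45*(-105) = 3 + 4725 = 4728)
s(f) = 1/f (s(f) = 1/(0 + f) = 1/f)
h + s(u - 1*164) = 4728 + 1/(-306 - 1*164) = 4728 + 1/(-306 - 164) = 4728 + 1/(-470) = 4728 - 1/470 = 2222159/470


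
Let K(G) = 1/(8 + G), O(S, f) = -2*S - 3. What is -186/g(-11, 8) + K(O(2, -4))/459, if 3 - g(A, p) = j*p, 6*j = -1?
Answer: -256109/5967 ≈ -42.921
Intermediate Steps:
j = -1/6 (j = (1/6)*(-1) = -1/6 ≈ -0.16667)
g(A, p) = 3 + p/6 (g(A, p) = 3 - (-1)*p/6 = 3 + p/6)
O(S, f) = -3 - 2*S
-186/g(-11, 8) + K(O(2, -4))/459 = -186/(3 + (1/6)*8) + 1/((8 + (-3 - 2*2))*459) = -186/(3 + 4/3) + (1/459)/(8 + (-3 - 4)) = -186/13/3 + (1/459)/(8 - 7) = -186*3/13 + (1/459)/1 = -558/13 + 1*(1/459) = -558/13 + 1/459 = -256109/5967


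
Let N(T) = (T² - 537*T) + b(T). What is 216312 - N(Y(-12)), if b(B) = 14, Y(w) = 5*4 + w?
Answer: 220530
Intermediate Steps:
Y(w) = 20 + w
N(T) = 14 + T² - 537*T (N(T) = (T² - 537*T) + 14 = 14 + T² - 537*T)
216312 - N(Y(-12)) = 216312 - (14 + (20 - 12)² - 537*(20 - 12)) = 216312 - (14 + 8² - 537*8) = 216312 - (14 + 64 - 4296) = 216312 - 1*(-4218) = 216312 + 4218 = 220530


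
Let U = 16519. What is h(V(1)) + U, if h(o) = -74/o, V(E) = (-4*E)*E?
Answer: 33075/2 ≈ 16538.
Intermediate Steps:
V(E) = -4*E²
h(V(1)) + U = -74/((-4*1²)) + 16519 = -74/((-4*1)) + 16519 = -74/(-4) + 16519 = -74*(-¼) + 16519 = 37/2 + 16519 = 33075/2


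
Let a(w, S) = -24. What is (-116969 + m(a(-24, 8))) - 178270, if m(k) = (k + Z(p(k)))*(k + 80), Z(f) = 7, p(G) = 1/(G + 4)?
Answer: -296191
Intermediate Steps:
p(G) = 1/(4 + G)
m(k) = (7 + k)*(80 + k) (m(k) = (k + 7)*(k + 80) = (7 + k)*(80 + k))
(-116969 + m(a(-24, 8))) - 178270 = (-116969 + (560 + (-24)**2 + 87*(-24))) - 178270 = (-116969 + (560 + 576 - 2088)) - 178270 = (-116969 - 952) - 178270 = -117921 - 178270 = -296191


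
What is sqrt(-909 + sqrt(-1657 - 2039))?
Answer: sqrt(-909 + 4*I*sqrt(231)) ≈ 1.0077 + 30.166*I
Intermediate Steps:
sqrt(-909 + sqrt(-1657 - 2039)) = sqrt(-909 + sqrt(-3696)) = sqrt(-909 + 4*I*sqrt(231))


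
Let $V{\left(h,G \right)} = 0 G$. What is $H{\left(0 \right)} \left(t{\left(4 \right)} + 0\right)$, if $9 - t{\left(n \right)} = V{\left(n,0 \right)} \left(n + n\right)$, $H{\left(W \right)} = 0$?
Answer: $0$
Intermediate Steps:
$V{\left(h,G \right)} = 0$
$t{\left(n \right)} = 9$ ($t{\left(n \right)} = 9 - 0 \left(n + n\right) = 9 - 0 \cdot 2 n = 9 - 0 = 9 + 0 = 9$)
$H{\left(0 \right)} \left(t{\left(4 \right)} + 0\right) = 0 \left(9 + 0\right) = 0 \cdot 9 = 0$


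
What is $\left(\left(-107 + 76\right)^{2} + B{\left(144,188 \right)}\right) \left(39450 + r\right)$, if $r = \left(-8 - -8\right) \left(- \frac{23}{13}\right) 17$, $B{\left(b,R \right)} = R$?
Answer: $45328050$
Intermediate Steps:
$r = 0$ ($r = \left(-8 + 8\right) \left(- \frac{23}{13}\right) 17 = 0 \left(\left(-1\right) \frac{23}{13}\right) 17 = 0 \left(- \frac{23}{13}\right) 17 = 0 \cdot 17 = 0$)
$\left(\left(-107 + 76\right)^{2} + B{\left(144,188 \right)}\right) \left(39450 + r\right) = \left(\left(-107 + 76\right)^{2} + 188\right) \left(39450 + 0\right) = \left(\left(-31\right)^{2} + 188\right) 39450 = \left(961 + 188\right) 39450 = 1149 \cdot 39450 = 45328050$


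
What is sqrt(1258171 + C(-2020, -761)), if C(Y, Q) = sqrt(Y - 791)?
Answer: sqrt(1258171 + I*sqrt(2811)) ≈ 1121.7 + 0.02*I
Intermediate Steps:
C(Y, Q) = sqrt(-791 + Y)
sqrt(1258171 + C(-2020, -761)) = sqrt(1258171 + sqrt(-791 - 2020)) = sqrt(1258171 + sqrt(-2811)) = sqrt(1258171 + I*sqrt(2811))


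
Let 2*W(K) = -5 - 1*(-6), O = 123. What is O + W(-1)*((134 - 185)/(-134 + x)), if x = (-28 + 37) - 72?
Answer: 48513/394 ≈ 123.13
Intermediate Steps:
x = -63 (x = 9 - 72 = -63)
W(K) = ½ (W(K) = (-5 - 1*(-6))/2 = (-5 + 6)/2 = (½)*1 = ½)
O + W(-1)*((134 - 185)/(-134 + x)) = 123 + ((134 - 185)/(-134 - 63))/2 = 123 + (-51/(-197))/2 = 123 + (-51*(-1/197))/2 = 123 + (½)*(51/197) = 123 + 51/394 = 48513/394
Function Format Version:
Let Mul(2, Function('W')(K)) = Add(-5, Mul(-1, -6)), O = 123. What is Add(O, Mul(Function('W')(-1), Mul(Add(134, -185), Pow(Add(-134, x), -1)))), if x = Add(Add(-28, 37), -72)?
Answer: Rational(48513, 394) ≈ 123.13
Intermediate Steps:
x = -63 (x = Add(9, -72) = -63)
Function('W')(K) = Rational(1, 2) (Function('W')(K) = Mul(Rational(1, 2), Add(-5, Mul(-1, -6))) = Mul(Rational(1, 2), Add(-5, 6)) = Mul(Rational(1, 2), 1) = Rational(1, 2))
Add(O, Mul(Function('W')(-1), Mul(Add(134, -185), Pow(Add(-134, x), -1)))) = Add(123, Mul(Rational(1, 2), Mul(Add(134, -185), Pow(Add(-134, -63), -1)))) = Add(123, Mul(Rational(1, 2), Mul(-51, Pow(-197, -1)))) = Add(123, Mul(Rational(1, 2), Mul(-51, Rational(-1, 197)))) = Add(123, Mul(Rational(1, 2), Rational(51, 197))) = Add(123, Rational(51, 394)) = Rational(48513, 394)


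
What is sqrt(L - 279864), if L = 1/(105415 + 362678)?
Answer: I*sqrt(61321296757547643)/468093 ≈ 529.02*I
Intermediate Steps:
L = 1/468093 ≈ 2.1363e-6
sqrt(L - 279864) = sqrt(1/468093 - 279864) = sqrt(-131002379351/468093) = I*sqrt(61321296757547643)/468093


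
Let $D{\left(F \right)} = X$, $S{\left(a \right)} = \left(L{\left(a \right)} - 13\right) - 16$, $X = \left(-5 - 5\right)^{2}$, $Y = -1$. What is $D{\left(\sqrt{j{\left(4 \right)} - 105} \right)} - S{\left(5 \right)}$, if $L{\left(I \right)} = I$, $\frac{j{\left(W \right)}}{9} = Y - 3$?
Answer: $124$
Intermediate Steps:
$j{\left(W \right)} = -36$ ($j{\left(W \right)} = 9 \left(-1 - 3\right) = 9 \left(-4\right) = -36$)
$X = 100$ ($X = \left(-10\right)^{2} = 100$)
$S{\left(a \right)} = -29 + a$ ($S{\left(a \right)} = \left(a - 13\right) - 16 = \left(-13 + a\right) - 16 = -29 + a$)
$D{\left(F \right)} = 100$
$D{\left(\sqrt{j{\left(4 \right)} - 105} \right)} - S{\left(5 \right)} = 100 - \left(-29 + 5\right) = 100 - -24 = 100 + 24 = 124$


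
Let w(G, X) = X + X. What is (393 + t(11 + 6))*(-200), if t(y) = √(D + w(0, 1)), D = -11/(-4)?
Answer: -78600 - 100*√19 ≈ -79036.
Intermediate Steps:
w(G, X) = 2*X
D = 11/4 (D = -11*(-¼) = 11/4 ≈ 2.7500)
t(y) = √19/2 (t(y) = √(11/4 + 2*1) = √(11/4 + 2) = √(19/4) = √19/2)
(393 + t(11 + 6))*(-200) = (393 + √19/2)*(-200) = -78600 - 100*√19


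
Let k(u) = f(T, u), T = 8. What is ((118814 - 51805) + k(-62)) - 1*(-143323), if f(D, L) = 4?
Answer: 210336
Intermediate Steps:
k(u) = 4
((118814 - 51805) + k(-62)) - 1*(-143323) = ((118814 - 51805) + 4) - 1*(-143323) = (67009 + 4) + 143323 = 67013 + 143323 = 210336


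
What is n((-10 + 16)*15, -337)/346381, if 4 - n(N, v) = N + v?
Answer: 251/346381 ≈ 0.00072464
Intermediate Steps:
n(N, v) = 4 - N - v (n(N, v) = 4 - (N + v) = 4 + (-N - v) = 4 - N - v)
n((-10 + 16)*15, -337)/346381 = (4 - (-10 + 16)*15 - 1*(-337))/346381 = (4 - 6*15 + 337)*(1/346381) = (4 - 1*90 + 337)*(1/346381) = (4 - 90 + 337)*(1/346381) = 251*(1/346381) = 251/346381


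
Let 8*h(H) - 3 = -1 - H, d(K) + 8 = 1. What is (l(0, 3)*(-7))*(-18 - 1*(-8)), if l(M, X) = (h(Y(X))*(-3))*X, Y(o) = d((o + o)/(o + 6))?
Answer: -2835/4 ≈ -708.75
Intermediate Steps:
d(K) = -7 (d(K) = -8 + 1 = -7)
Y(o) = -7
h(H) = 1/4 - H/8 (h(H) = 3/8 + (-1 - H)/8 = 3/8 + (-1/8 - H/8) = 1/4 - H/8)
l(M, X) = -27*X/8 (l(M, X) = ((1/4 - 1/8*(-7))*(-3))*X = ((1/4 + 7/8)*(-3))*X = ((9/8)*(-3))*X = -27*X/8)
(l(0, 3)*(-7))*(-18 - 1*(-8)) = (-27/8*3*(-7))*(-18 - 1*(-8)) = (-81/8*(-7))*(-18 + 8) = (567/8)*(-10) = -2835/4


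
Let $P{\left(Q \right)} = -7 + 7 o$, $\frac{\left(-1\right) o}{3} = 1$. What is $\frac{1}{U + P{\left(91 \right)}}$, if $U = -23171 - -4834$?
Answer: $- \frac{1}{18365} \approx -5.4451 \cdot 10^{-5}$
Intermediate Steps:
$o = -3$ ($o = \left(-3\right) 1 = -3$)
$U = -18337$ ($U = -23171 + 4834 = -18337$)
$P{\left(Q \right)} = -28$ ($P{\left(Q \right)} = -7 + 7 \left(-3\right) = -7 - 21 = -28$)
$\frac{1}{U + P{\left(91 \right)}} = \frac{1}{-18337 - 28} = \frac{1}{-18365} = - \frac{1}{18365}$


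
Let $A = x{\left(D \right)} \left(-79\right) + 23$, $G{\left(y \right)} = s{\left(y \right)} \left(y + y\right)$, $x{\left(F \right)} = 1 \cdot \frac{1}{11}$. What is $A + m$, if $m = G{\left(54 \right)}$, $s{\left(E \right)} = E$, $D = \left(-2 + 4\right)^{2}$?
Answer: $\frac{64326}{11} \approx 5847.8$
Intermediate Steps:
$D = 4$ ($D = 2^{2} = 4$)
$x{\left(F \right)} = \frac{1}{11}$ ($x{\left(F \right)} = 1 \cdot \frac{1}{11} = \frac{1}{11}$)
$G{\left(y \right)} = 2 y^{2}$ ($G{\left(y \right)} = y \left(y + y\right) = y 2 y = 2 y^{2}$)
$m = 5832$ ($m = 2 \cdot 54^{2} = 2 \cdot 2916 = 5832$)
$A = \frac{174}{11}$ ($A = \frac{1}{11} \left(-79\right) + 23 = - \frac{79}{11} + 23 = \frac{174}{11} \approx 15.818$)
$A + m = \frac{174}{11} + 5832 = \frac{64326}{11}$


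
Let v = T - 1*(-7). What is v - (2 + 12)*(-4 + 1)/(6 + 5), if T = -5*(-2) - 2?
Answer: 207/11 ≈ 18.818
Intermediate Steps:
T = 8 (T = 10 - 2 = 8)
v = 15 (v = 8 - 1*(-7) = 8 + 7 = 15)
v - (2 + 12)*(-4 + 1)/(6 + 5) = 15 - (2 + 12)*(-4 + 1)/(6 + 5) = 15 - 14*(-3/11) = 15 - 14*(-3*1/11) = 15 - 14*(-3)/11 = 15 - 1*(-42/11) = 15 + 42/11 = 207/11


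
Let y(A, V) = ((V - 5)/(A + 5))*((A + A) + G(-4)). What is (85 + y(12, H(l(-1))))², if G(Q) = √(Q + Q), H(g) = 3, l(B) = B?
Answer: 1951577/289 - 11176*I*√2/289 ≈ 6752.9 - 54.689*I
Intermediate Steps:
G(Q) = √2*√Q (G(Q) = √(2*Q) = √2*√Q)
y(A, V) = (-5 + V)*(2*A + 2*I*√2)/(5 + A) (y(A, V) = ((V - 5)/(A + 5))*((A + A) + √2*√(-4)) = ((-5 + V)/(5 + A))*(2*A + √2*(2*I)) = ((-5 + V)/(5 + A))*(2*A + 2*I*√2) = (-5 + V)*(2*A + 2*I*√2)/(5 + A))
(85 + y(12, H(l(-1))))² = (85 + 2*(-5*12 + 12*3 - 5*I*√2 + I*3*√2)/(5 + 12))² = (85 + 2*(-60 + 36 - 5*I*√2 + 3*I*√2)/17)² = (85 + 2*(1/17)*(-24 - 2*I*√2))² = (85 + (-48/17 - 4*I*√2/17))² = (1397/17 - 4*I*√2/17)²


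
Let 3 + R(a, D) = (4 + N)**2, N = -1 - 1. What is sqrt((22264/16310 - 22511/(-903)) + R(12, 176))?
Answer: sqrt(30206288009310)/1051995 ≈ 5.2244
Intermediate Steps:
N = -2
R(a, D) = 1 (R(a, D) = -3 + (4 - 2)**2 = -3 + 2**2 = -3 + 4 = 1)
sqrt((22264/16310 - 22511/(-903)) + R(12, 176)) = sqrt((22264/16310 - 22511/(-903)) + 1) = sqrt((22264*(1/16310) - 22511*(-1/903)) + 1) = sqrt((11132/8155 + 22511/903) + 1) = sqrt(27661343/1051995 + 1) = sqrt(28713338/1051995) = sqrt(30206288009310)/1051995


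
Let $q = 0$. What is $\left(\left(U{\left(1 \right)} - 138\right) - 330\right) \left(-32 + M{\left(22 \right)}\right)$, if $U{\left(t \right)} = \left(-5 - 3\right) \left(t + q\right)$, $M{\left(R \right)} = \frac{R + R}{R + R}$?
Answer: $14756$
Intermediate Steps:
$M{\left(R \right)} = 1$ ($M{\left(R \right)} = \frac{2 R}{2 R} = 2 R \frac{1}{2 R} = 1$)
$U{\left(t \right)} = - 8 t$ ($U{\left(t \right)} = \left(-5 - 3\right) \left(t + 0\right) = - 8 t$)
$\left(\left(U{\left(1 \right)} - 138\right) - 330\right) \left(-32 + M{\left(22 \right)}\right) = \left(\left(\left(-8\right) 1 - 138\right) - 330\right) \left(-32 + 1\right) = \left(\left(-8 - 138\right) - 330\right) \left(-31\right) = \left(-146 - 330\right) \left(-31\right) = \left(-476\right) \left(-31\right) = 14756$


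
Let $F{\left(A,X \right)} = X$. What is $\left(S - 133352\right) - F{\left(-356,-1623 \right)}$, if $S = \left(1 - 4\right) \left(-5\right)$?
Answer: $-131714$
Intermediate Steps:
$S = 15$ ($S = \left(-3\right) \left(-5\right) = 15$)
$\left(S - 133352\right) - F{\left(-356,-1623 \right)} = \left(15 - 133352\right) - -1623 = \left(15 - 133352\right) + 1623 = -133337 + 1623 = -131714$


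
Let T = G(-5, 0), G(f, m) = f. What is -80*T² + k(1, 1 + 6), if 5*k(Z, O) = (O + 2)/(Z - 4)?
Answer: -10003/5 ≈ -2000.6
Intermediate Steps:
T = -5
k(Z, O) = (2 + O)/(5*(-4 + Z)) (k(Z, O) = ((O + 2)/(Z - 4))/5 = ((2 + O)/(-4 + Z))/5 = (2 + O)/(5*(-4 + Z)))
-80*T² + k(1, 1 + 6) = -80*(-5)² + (2 + (1 + 6))/(5*(-4 + 1)) = -80*25 + (⅕)*(2 + 7)/(-3) = -2000 + (⅕)*(-⅓)*9 = -2000 - ⅗ = -10003/5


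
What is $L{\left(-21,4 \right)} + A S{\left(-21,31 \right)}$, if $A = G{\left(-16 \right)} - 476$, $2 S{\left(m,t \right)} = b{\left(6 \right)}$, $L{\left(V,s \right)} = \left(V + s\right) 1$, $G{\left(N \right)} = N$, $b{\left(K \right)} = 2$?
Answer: $-509$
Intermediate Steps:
$L{\left(V,s \right)} = V + s$
$S{\left(m,t \right)} = 1$ ($S{\left(m,t \right)} = \frac{1}{2} \cdot 2 = 1$)
$A = -492$ ($A = -16 - 476 = -492$)
$L{\left(-21,4 \right)} + A S{\left(-21,31 \right)} = \left(-21 + 4\right) - 492 = -17 - 492 = -509$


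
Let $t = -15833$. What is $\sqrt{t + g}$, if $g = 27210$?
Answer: $\sqrt{11377} \approx 106.66$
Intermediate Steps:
$\sqrt{t + g} = \sqrt{-15833 + 27210} = \sqrt{11377}$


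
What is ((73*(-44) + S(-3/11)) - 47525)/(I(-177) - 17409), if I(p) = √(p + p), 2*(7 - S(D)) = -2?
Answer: 294380387/101024545 + 50729*I*√354/303073635 ≈ 2.9139 + 0.0031493*I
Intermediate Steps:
S(D) = 8 (S(D) = 7 - ½*(-2) = 7 + 1 = 8)
I(p) = √2*√p (I(p) = √(2*p) = √2*√p)
((73*(-44) + S(-3/11)) - 47525)/(I(-177) - 17409) = ((73*(-44) + 8) - 47525)/(√2*√(-177) - 17409) = ((-3212 + 8) - 47525)/(√2*(I*√177) - 17409) = (-3204 - 47525)/(I*√354 - 17409) = -50729/(-17409 + I*√354)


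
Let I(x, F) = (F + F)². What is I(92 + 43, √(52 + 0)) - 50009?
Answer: -49801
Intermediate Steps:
I(x, F) = 4*F² (I(x, F) = (2*F)² = 4*F²)
I(92 + 43, √(52 + 0)) - 50009 = 4*(√(52 + 0))² - 50009 = 4*(√52)² - 50009 = 4*(2*√13)² - 50009 = 4*52 - 50009 = 208 - 50009 = -49801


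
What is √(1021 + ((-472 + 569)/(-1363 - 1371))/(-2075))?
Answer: √1314374011005534/1134610 ≈ 31.953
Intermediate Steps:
√(1021 + ((-472 + 569)/(-1363 - 1371))/(-2075)) = √(1021 + (97/(-2734))*(-1/2075)) = √(1021 + (97*(-1/2734))*(-1/2075)) = √(1021 - 97/2734*(-1/2075)) = √(1021 + 97/5673050) = √(5792184147/5673050) = √1314374011005534/1134610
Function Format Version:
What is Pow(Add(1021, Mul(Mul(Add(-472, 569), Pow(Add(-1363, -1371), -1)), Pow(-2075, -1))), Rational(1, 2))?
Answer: Mul(Rational(1, 1134610), Pow(1314374011005534, Rational(1, 2))) ≈ 31.953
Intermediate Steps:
Pow(Add(1021, Mul(Mul(Add(-472, 569), Pow(Add(-1363, -1371), -1)), Pow(-2075, -1))), Rational(1, 2)) = Pow(Add(1021, Mul(Mul(97, Pow(-2734, -1)), Rational(-1, 2075))), Rational(1, 2)) = Pow(Add(1021, Mul(Mul(97, Rational(-1, 2734)), Rational(-1, 2075))), Rational(1, 2)) = Pow(Add(1021, Mul(Rational(-97, 2734), Rational(-1, 2075))), Rational(1, 2)) = Pow(Add(1021, Rational(97, 5673050)), Rational(1, 2)) = Pow(Rational(5792184147, 5673050), Rational(1, 2)) = Mul(Rational(1, 1134610), Pow(1314374011005534, Rational(1, 2)))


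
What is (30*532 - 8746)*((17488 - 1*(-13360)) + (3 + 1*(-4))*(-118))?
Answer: 223388724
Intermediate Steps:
(30*532 - 8746)*((17488 - 1*(-13360)) + (3 + 1*(-4))*(-118)) = (15960 - 8746)*((17488 + 13360) + (3 - 4)*(-118)) = 7214*(30848 - 1*(-118)) = 7214*(30848 + 118) = 7214*30966 = 223388724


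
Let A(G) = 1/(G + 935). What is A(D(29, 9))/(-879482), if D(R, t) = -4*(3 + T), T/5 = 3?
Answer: -1/758992966 ≈ -1.3175e-9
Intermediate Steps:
T = 15 (T = 5*3 = 15)
D(R, t) = -72 (D(R, t) = -4*(3 + 15) = -4*18 = -72)
A(G) = 1/(935 + G)
A(D(29, 9))/(-879482) = 1/((935 - 72)*(-879482)) = -1/879482/863 = (1/863)*(-1/879482) = -1/758992966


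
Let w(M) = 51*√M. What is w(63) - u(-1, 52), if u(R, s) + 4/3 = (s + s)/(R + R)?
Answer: 160/3 + 153*√7 ≈ 458.13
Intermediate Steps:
u(R, s) = -4/3 + s/R (u(R, s) = -4/3 + (s + s)/(R + R) = -4/3 + (2*s)/((2*R)) = -4/3 + (2*s)*(1/(2*R)) = -4/3 + s/R)
w(63) - u(-1, 52) = 51*√63 - (-4/3 + 52/(-1)) = 51*(3*√7) - (-4/3 + 52*(-1)) = 153*√7 - (-4/3 - 52) = 153*√7 - 1*(-160/3) = 153*√7 + 160/3 = 160/3 + 153*√7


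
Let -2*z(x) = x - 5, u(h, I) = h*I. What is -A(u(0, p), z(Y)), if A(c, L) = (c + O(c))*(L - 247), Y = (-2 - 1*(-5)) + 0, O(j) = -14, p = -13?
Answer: -3444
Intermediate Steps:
u(h, I) = I*h
Y = 3 (Y = (-2 + 5) + 0 = 3 + 0 = 3)
z(x) = 5/2 - x/2 (z(x) = -(x - 5)/2 = -(-5 + x)/2 = 5/2 - x/2)
A(c, L) = (-247 + L)*(-14 + c) (A(c, L) = (c - 14)*(L - 247) = (-14 + c)*(-247 + L) = (-247 + L)*(-14 + c))
-A(u(0, p), z(Y)) = -(3458 - (-3211)*0 - 14*(5/2 - ½*3) + (5/2 - ½*3)*(-13*0)) = -(3458 - 247*0 - 14*(5/2 - 3/2) + (5/2 - 3/2)*0) = -(3458 + 0 - 14*1 + 1*0) = -(3458 + 0 - 14 + 0) = -1*3444 = -3444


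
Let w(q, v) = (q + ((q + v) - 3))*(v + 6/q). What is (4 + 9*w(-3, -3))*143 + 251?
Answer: 78043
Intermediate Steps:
w(q, v) = (v + 6/q)*(-3 + v + 2*q) (w(q, v) = (q + (-3 + q + v))*(v + 6/q) = (-3 + v + 2*q)*(v + 6/q) = (v + 6/q)*(-3 + v + 2*q))
(4 + 9*w(-3, -3))*143 + 251 = (4 + 9*((-18 + 6*(-3) - 3*(12 + (-3)**2 - 3*(-3) + 2*(-3)*(-3)))/(-3)))*143 + 251 = (4 + 9*(-(-18 - 18 - 3*(12 + 9 + 9 + 18))/3))*143 + 251 = (4 + 9*(-(-18 - 18 - 3*48)/3))*143 + 251 = (4 + 9*(-(-18 - 18 - 144)/3))*143 + 251 = (4 + 9*(-1/3*(-180)))*143 + 251 = (4 + 9*60)*143 + 251 = (4 + 540)*143 + 251 = 544*143 + 251 = 77792 + 251 = 78043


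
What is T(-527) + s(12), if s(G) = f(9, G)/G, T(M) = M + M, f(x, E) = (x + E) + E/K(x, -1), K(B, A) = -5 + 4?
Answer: -4213/4 ≈ -1053.3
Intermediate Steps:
K(B, A) = -1
f(x, E) = x (f(x, E) = (x + E) + E/(-1) = (E + x) + E*(-1) = (E + x) - E = x)
T(M) = 2*M
s(G) = 9/G
T(-527) + s(12) = 2*(-527) + 9/12 = -1054 + 9*(1/12) = -1054 + ¾ = -4213/4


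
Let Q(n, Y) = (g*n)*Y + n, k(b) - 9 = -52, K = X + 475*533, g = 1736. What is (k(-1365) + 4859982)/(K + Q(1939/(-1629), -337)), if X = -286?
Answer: 1130977233/220904470 ≈ 5.1198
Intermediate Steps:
K = 252889 (K = -286 + 475*533 = -286 + 253175 = 252889)
k(b) = -43 (k(b) = 9 - 52 = -43)
Q(n, Y) = n + 1736*Y*n (Q(n, Y) = (1736*n)*Y + n = 1736*Y*n + n = n + 1736*Y*n)
(k(-1365) + 4859982)/(K + Q(1939/(-1629), -337)) = (-43 + 4859982)/(252889 + (1939/(-1629))*(1 + 1736*(-337))) = 4859939/(252889 + (1939*(-1/1629))*(1 - 585032)) = 4859939/(252889 - 1939/1629*(-585031)) = 4859939/(252889 + 1134375109/1629) = 4859939/(1546331290/1629) = 4859939*(1629/1546331290) = 1130977233/220904470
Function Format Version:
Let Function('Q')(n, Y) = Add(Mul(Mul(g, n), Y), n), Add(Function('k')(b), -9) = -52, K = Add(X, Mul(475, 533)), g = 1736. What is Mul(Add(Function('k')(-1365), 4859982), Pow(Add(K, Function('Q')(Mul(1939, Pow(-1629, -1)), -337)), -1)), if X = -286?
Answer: Rational(1130977233, 220904470) ≈ 5.1198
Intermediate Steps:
K = 252889 (K = Add(-286, Mul(475, 533)) = Add(-286, 253175) = 252889)
Function('k')(b) = -43 (Function('k')(b) = Add(9, -52) = -43)
Function('Q')(n, Y) = Add(n, Mul(1736, Y, n)) (Function('Q')(n, Y) = Add(Mul(Mul(1736, n), Y), n) = Add(Mul(1736, Y, n), n) = Add(n, Mul(1736, Y, n)))
Mul(Add(Function('k')(-1365), 4859982), Pow(Add(K, Function('Q')(Mul(1939, Pow(-1629, -1)), -337)), -1)) = Mul(Add(-43, 4859982), Pow(Add(252889, Mul(Mul(1939, Pow(-1629, -1)), Add(1, Mul(1736, -337)))), -1)) = Mul(4859939, Pow(Add(252889, Mul(Mul(1939, Rational(-1, 1629)), Add(1, -585032))), -1)) = Mul(4859939, Pow(Add(252889, Mul(Rational(-1939, 1629), -585031)), -1)) = Mul(4859939, Pow(Add(252889, Rational(1134375109, 1629)), -1)) = Mul(4859939, Pow(Rational(1546331290, 1629), -1)) = Mul(4859939, Rational(1629, 1546331290)) = Rational(1130977233, 220904470)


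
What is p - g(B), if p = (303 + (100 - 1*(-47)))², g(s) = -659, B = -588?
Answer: 203159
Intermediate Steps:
p = 202500 (p = (303 + (100 + 47))² = (303 + 147)² = 450² = 202500)
p - g(B) = 202500 - 1*(-659) = 202500 + 659 = 203159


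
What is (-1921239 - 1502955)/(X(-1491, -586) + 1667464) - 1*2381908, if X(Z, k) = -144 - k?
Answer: -1986401034421/833953 ≈ -2.3819e+6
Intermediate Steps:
(-1921239 - 1502955)/(X(-1491, -586) + 1667464) - 1*2381908 = (-1921239 - 1502955)/((-144 - 1*(-586)) + 1667464) - 1*2381908 = -3424194/((-144 + 586) + 1667464) - 2381908 = -3424194/(442 + 1667464) - 2381908 = -3424194/1667906 - 2381908 = -3424194*1/1667906 - 2381908 = -1712097/833953 - 2381908 = -1986401034421/833953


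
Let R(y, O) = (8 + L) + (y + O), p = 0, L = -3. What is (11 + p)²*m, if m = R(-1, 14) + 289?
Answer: 37147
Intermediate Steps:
R(y, O) = 5 + O + y (R(y, O) = (8 - 3) + (y + O) = 5 + (O + y) = 5 + O + y)
m = 307 (m = (5 + 14 - 1) + 289 = 18 + 289 = 307)
(11 + p)²*m = (11 + 0)²*307 = 11²*307 = 121*307 = 37147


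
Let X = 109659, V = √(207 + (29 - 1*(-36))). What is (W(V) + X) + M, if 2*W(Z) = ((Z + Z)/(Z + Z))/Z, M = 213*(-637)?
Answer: -26022 + √17/136 ≈ -26022.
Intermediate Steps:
V = 4*√17 (V = √(207 + (29 + 36)) = √(207 + 65) = √272 = 4*√17 ≈ 16.492)
M = -135681
W(Z) = 1/(2*Z) (W(Z) = (((Z + Z)/(Z + Z))/Z)/2 = (((2*Z)/((2*Z)))/Z)/2 = (((2*Z)*(1/(2*Z)))/Z)/2 = (1/Z)/2 = 1/(2*Z))
(W(V) + X) + M = (1/(2*((4*√17))) + 109659) - 135681 = ((√17/68)/2 + 109659) - 135681 = (√17/136 + 109659) - 135681 = (109659 + √17/136) - 135681 = -26022 + √17/136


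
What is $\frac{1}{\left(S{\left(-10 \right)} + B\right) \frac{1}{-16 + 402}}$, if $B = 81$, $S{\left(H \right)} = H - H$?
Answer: $\frac{386}{81} \approx 4.7654$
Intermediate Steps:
$S{\left(H \right)} = 0$
$\frac{1}{\left(S{\left(-10 \right)} + B\right) \frac{1}{-16 + 402}} = \frac{1}{\left(0 + 81\right) \frac{1}{-16 + 402}} = \frac{1}{81 \cdot \frac{1}{386}} = \frac{1}{\frac{81}{386}} = \frac{386}{81}$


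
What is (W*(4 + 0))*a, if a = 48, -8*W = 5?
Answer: -120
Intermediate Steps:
W = -5/8 (W = -⅛*5 = -5/8 ≈ -0.62500)
(W*(4 + 0))*a = -5*(4 + 0)/8*48 = -5/8*4*48 = -5/2*48 = -120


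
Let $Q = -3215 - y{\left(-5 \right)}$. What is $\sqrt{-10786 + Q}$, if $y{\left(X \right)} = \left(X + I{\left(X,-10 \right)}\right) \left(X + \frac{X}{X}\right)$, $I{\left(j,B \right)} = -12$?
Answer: $i \sqrt{14069} \approx 118.61 i$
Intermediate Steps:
$y{\left(X \right)} = \left(1 + X\right) \left(-12 + X\right)$ ($y{\left(X \right)} = \left(X - 12\right) \left(X + \frac{X}{X}\right) = \left(-12 + X\right) \left(X + 1\right) = \left(-12 + X\right) \left(1 + X\right) = \left(1 + X\right) \left(-12 + X\right)$)
$Q = -3283$ ($Q = -3215 - \left(-12 + \left(-5\right)^{2} - -55\right) = -3215 - \left(-12 + 25 + 55\right) = -3215 - 68 = -3283$)
$\sqrt{-10786 + Q} = \sqrt{-10786 - 3283} = \sqrt{-14069} = i \sqrt{14069}$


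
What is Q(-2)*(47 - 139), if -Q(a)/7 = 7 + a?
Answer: 3220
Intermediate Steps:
Q(a) = -49 - 7*a (Q(a) = -7*(7 + a) = -49 - 7*a)
Q(-2)*(47 - 139) = (-49 - 7*(-2))*(47 - 139) = (-49 + 14)*(-92) = -35*(-92) = 3220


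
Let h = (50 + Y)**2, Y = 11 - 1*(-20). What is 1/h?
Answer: 1/6561 ≈ 0.00015242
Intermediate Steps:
Y = 31 (Y = 11 + 20 = 31)
h = 6561 (h = (50 + 31)**2 = 81**2 = 6561)
1/h = 1/6561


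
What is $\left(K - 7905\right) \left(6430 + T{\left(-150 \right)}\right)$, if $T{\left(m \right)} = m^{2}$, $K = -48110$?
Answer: $-1620513950$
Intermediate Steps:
$\left(K - 7905\right) \left(6430 + T{\left(-150 \right)}\right) = \left(-48110 - 7905\right) \left(6430 + \left(-150\right)^{2}\right) = - 56015 \left(6430 + 22500\right) = \left(-56015\right) 28930 = -1620513950$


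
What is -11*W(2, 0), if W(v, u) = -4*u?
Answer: 0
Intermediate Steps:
-11*W(2, 0) = -(-44)*0 = -11*0 = 0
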